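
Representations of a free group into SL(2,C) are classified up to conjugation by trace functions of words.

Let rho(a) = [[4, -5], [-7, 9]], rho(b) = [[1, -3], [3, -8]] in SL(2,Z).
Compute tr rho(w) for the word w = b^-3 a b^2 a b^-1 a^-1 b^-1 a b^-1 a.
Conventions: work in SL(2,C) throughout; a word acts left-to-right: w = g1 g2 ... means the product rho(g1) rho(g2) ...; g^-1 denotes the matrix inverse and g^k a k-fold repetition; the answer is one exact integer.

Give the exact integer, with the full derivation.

rho(b^-1) = [[-8, 3], [-3, 1]]
... * rho(b^-1) = [[-8, 3], [-3, 1]]  ->  [[55, -21], [21, -8]]
... * rho(b^-1) = [[-8, 3], [-3, 1]]  ->  [[-377, 144], [-144, 55]]
... * rho(a) = [[4, -5], [-7, 9]]  ->  [[-2516, 3181], [-961, 1215]]
... * rho(b) = [[1, -3], [3, -8]]  ->  [[7027, -17900], [2684, -6837]]
... * rho(b) = [[1, -3], [3, -8]]  ->  [[-46673, 122119], [-17827, 46644]]
... * rho(a) = [[4, -5], [-7, 9]]  ->  [[-1041525, 1332436], [-397816, 508931]]
... * rho(b^-1) = [[-8, 3], [-3, 1]]  ->  [[4334892, -1792139], [1655735, -684517]]
... * rho(a^-1) = [[9, 5], [7, 4]]  ->  [[26469055, 14505904], [10109996, 5540607]]
... * rho(b^-1) = [[-8, 3], [-3, 1]]  ->  [[-255270152, 93913069], [-97501789, 35870595]]
... * rho(a) = [[4, -5], [-7, 9]]  ->  [[-1678472091, 2121568381], [-641101321, 810344300]]
... * rho(b^-1) = [[-8, 3], [-3, 1]]  ->  [[7063071585, -2913847892], [2697777668, -1112959663]]
... * rho(a) = [[4, -5], [-7, 9]]  ->  [[48649221584, -61539988953], [18581828313, -23505525307]]
tr = 48649221584 + -23505525307 = 25143696277

25143696277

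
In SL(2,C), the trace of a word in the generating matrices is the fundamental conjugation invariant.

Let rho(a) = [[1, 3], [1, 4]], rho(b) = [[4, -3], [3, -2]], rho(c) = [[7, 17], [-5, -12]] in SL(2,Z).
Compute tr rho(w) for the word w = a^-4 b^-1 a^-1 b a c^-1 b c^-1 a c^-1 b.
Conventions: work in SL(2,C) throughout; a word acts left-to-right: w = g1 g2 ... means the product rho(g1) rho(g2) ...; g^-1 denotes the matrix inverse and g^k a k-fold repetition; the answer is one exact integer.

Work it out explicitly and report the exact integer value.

83587023

rho(a^-1) = [[4, -3], [-1, 1]]
... * rho(a^-1) = [[4, -3], [-1, 1]]  ->  [[19, -15], [-5, 4]]
... * rho(a^-1) = [[4, -3], [-1, 1]]  ->  [[91, -72], [-24, 19]]
... * rho(a^-1) = [[4, -3], [-1, 1]]  ->  [[436, -345], [-115, 91]]
... * rho(b^-1) = [[-2, 3], [-3, 4]]  ->  [[163, -72], [-43, 19]]
... * rho(a^-1) = [[4, -3], [-1, 1]]  ->  [[724, -561], [-191, 148]]
... * rho(b) = [[4, -3], [3, -2]]  ->  [[1213, -1050], [-320, 277]]
... * rho(a) = [[1, 3], [1, 4]]  ->  [[163, -561], [-43, 148]]
... * rho(c^-1) = [[-12, -17], [5, 7]]  ->  [[-4761, -6698], [1256, 1767]]
... * rho(b) = [[4, -3], [3, -2]]  ->  [[-39138, 27679], [10325, -7302]]
... * rho(c^-1) = [[-12, -17], [5, 7]]  ->  [[608051, 859099], [-160410, -226639]]
... * rho(a) = [[1, 3], [1, 4]]  ->  [[1467150, 5260549], [-387049, -1387786]]
... * rho(c^-1) = [[-12, -17], [5, 7]]  ->  [[8696945, 11882293], [-2294342, -3134669]]
... * rho(b) = [[4, -3], [3, -2]]  ->  [[70434659, -49855421], [-18581375, 13152364]]
tr = 70434659 + 13152364 = 83587023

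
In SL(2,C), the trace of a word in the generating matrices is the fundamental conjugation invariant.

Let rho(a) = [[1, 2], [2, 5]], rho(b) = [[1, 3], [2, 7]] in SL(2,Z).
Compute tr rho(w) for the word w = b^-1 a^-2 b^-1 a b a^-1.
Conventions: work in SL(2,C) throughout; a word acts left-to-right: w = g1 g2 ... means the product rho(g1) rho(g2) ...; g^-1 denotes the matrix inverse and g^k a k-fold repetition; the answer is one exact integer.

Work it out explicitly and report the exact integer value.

1340

rho(b^-1) = [[7, -3], [-2, 1]]
... * rho(a^-1) = [[5, -2], [-2, 1]]  ->  [[41, -17], [-12, 5]]
... * rho(a^-1) = [[5, -2], [-2, 1]]  ->  [[239, -99], [-70, 29]]
... * rho(b^-1) = [[7, -3], [-2, 1]]  ->  [[1871, -816], [-548, 239]]
... * rho(a) = [[1, 2], [2, 5]]  ->  [[239, -338], [-70, 99]]
... * rho(b) = [[1, 3], [2, 7]]  ->  [[-437, -1649], [128, 483]]
... * rho(a^-1) = [[5, -2], [-2, 1]]  ->  [[1113, -775], [-326, 227]]
tr = 1113 + 227 = 1340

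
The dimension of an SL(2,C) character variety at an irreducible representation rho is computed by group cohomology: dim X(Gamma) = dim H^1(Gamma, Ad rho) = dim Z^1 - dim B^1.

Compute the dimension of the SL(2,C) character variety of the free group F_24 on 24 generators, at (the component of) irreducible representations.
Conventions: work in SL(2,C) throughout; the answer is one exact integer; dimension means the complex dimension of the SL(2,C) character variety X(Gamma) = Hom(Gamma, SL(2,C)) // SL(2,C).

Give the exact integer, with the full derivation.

Gamma = F_24 has 24 generators and no relators.
A cocycle picks one sl_2 vector per generator freely, giving dim Z^1 = 3*24 = 72.
At an irreducible rho the centralizer of the image in sl_2 is 0, so the coboundary map sl_2 -> Z^1 is injective: dim B^1 = 3.
dim X = dim H^1 = dim Z^1 - dim B^1 = 72 - 3 = 69.

69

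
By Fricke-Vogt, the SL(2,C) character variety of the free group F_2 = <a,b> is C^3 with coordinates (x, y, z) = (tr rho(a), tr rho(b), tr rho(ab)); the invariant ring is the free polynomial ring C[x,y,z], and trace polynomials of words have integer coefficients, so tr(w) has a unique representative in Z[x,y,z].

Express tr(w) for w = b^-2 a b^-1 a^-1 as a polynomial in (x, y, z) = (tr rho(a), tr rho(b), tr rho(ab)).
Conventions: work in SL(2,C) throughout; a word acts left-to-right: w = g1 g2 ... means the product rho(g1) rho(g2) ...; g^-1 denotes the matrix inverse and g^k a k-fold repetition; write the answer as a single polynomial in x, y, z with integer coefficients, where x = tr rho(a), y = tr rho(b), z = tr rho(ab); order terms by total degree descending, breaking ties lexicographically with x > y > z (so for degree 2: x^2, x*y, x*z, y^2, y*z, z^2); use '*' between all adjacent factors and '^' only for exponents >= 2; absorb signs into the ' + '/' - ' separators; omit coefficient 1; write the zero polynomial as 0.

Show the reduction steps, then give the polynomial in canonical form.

trace(b^-1 a) = trace(a) * trace(b) - trace(a b) = x*y - z
reduce: trace(b^-1 a b^-1) = trace(b^-1 a) * trace(b) - trace(b^-1 a b) = x*y^2 - y*z - x
so trace(b^-2 a b^-1) = trace(b^-1 a b^-1) * trace(b) - trace(b^-1 a) = x*y^3 - y^2*z - 2*x*y + z
reduce: trace(a^2) = trace(a) * trace(a) - trace(1) = x^2 - 2
trace(a^2 b) = trace(a) * trace(b a) - trace(b) = x*z - y
so trace(a b^-1 a) = trace(a^2) * trace(b) - trace(a^2 b) = x^2*y - x*z - y
trace(a b a b) = trace(b a) * trace(b a) - trace(1)   [split at repeated b] = z^2 - 2
so trace(a b^-1 a b) = trace(a b a) * trace(b) - trace(a b a b) = x*y*z - y^2 - z^2 + 2
trace(b^-1 a b^-1 a) = trace(a b^-1 a) * trace(b) - trace(a b^-1 a b) = x^2*y^2 - 2*x*y*z + z^2 - 2
reduce: trace(b^-2 a b^-1 a) = trace(b^-1 a b^-1 a) * trace(b) - trace(b^-1 a b^-1 a b) = x^2*y^3 - 2*x*y^2*z - x^2*y + y*z^2 + x*z - y
trace(b^-2 a b^-1 a^-1) = trace(b^-2 a b^-1) * trace(a) - trace(b^-2 a b^-1 a) = x*y^2*z - x^2*y - y*z^2 + y

x*y^2*z - x^2*y - y*z^2 + y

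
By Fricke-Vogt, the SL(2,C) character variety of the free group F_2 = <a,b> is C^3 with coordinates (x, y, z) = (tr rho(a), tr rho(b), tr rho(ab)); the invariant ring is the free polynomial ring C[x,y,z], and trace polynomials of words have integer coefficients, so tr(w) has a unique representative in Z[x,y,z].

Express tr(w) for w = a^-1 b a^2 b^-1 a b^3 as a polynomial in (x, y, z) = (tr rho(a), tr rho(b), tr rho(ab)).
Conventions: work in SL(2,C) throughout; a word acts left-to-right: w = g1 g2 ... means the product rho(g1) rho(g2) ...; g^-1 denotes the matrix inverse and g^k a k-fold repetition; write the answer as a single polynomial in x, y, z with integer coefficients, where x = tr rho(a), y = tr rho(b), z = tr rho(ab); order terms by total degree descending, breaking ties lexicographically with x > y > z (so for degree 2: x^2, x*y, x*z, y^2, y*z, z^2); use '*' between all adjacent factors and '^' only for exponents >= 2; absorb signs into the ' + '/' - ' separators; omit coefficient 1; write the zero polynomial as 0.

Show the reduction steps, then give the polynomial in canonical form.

next, tr(a^2 b) = tr(a)*tr(b a) - tr(b) = x*z - y
tr(a^2) = tr(a)*tr(a) - tr(1) = x^2 - 2
tr(b a^2 b) = tr(b)*tr(a^2 b) - tr(a^2) = x*y*z - x^2 - y^2 + 2
tr(b^3 a^2) = tr(b)*tr(b a^2 b) - tr(b a^2) = x*y^2*z - x^2*y - y^3 - x*z + 3*y
next, tr(b a b) = tr(b)*tr(a b) - tr(a) = y*z - x
tr(b^3 a) = tr(b)*tr(b a b) - tr(b a) = y^2*z - x*y - z
and tr(b a^3 b^2) = tr(a)*tr(b^3 a^2) - tr(b^3 a) = x^2*y^2*z - x^3*y - x*y^3 - x^2*z - y^2*z + 4*x*y + z
and tr(a^3 b) = tr(a)*tr(b a^2) - tr(b a) = x^2*z - x*y - z
tr(a^3) = tr(a)*tr(a^2) - tr(a) = x^3 - 3*x
next, tr(b a^3 b) = tr(b)*tr(a^3 b) - tr(a^3) = x^2*y*z - x^3 - x*y^2 - y*z + 3*x
and tr(b a^3 b^3) = tr(b)*tr(b a^3 b^2) - tr(b a^3 b) = x^2*y^3*z - x^3*y^2 - x*y^4 - 2*x^2*y*z - y^3*z + x^3 + 5*x*y^2 + 2*y*z - 3*x
tr(b a b a) = tr(a b)*tr(a b) - tr(1)   [split at repeated a] = z^2 - 2
tr(a b a b a) = tr(a)*tr(b a b a) - tr(b a b) = x*z^2 - y*z - x
tr(a b a^3 b) = tr(a)*tr(a b a b a) - tr(a b a b) = x^2*z^2 - x*y*z - x^2 - z^2 + 2
and tr(a b a^3) = tr(a)*tr(a^2 b a) - tr(a^2 b) = x^3*z - x^2*y - 2*x*z + y
next, tr(b a b a^3 b) = tr(b)*tr(a b a^3 b) - tr(a b a^3) = x^2*y*z^2 - x^3*z - x*y^2*z - y*z^2 + 2*x*z + y
tr(b a^3 b^3 a) = tr(b)*tr(b a b a^3 b) - tr(b a b a^3) = x^2*y^2*z^2 - x^3*y*z - x*y^3*z - x^2*z^2 - y^2*z^2 + 3*x*y*z + x^2 + y^2 + z^2 - 2
next, tr(a b^3 a^-1 b a^2) = tr(b a^3 b^3)*tr(a) - tr(b a^3 b^3 a) = x^3*y^3*z - x^4*y^2 - x^2*y^4 - x^2*y^2*z^2 - x^3*y*z + x^4 + 5*x^2*y^2 + x^2*z^2 + y^2*z^2 - x*y*z - 4*x^2 - y^2 - z^2 + 2
and tr(b a b^2 a) = tr(b)*tr(a b a b) - tr(a b a) = y*z^2 - x*z - y
tr(b a^2 b a b) = tr(a)*tr(b a b^2 a) - tr(b a b^2) = x*y*z^2 - x^2*z - y^2*z + z
tr(b^2 a^2 b a b) = tr(b)*tr(b a^2 b a b) - tr(b a^2 b a) = x*y^2*z^2 - x^2*y*z - y^3*z - x*z^2 + 2*y*z + x
next, tr(b a^2 b a b^3) = tr(b)*tr(b^2 a^2 b a b) - tr(b^2 a^2 b a) = x*y^3*z^2 - x^2*y^2*z - y^4*z - 2*x*y*z^2 + x^2*z + 3*y^2*z + x*y - z
next, tr(a b a b a b) = tr(b a b a)*tr(b a) - tr(a b)   [split at repeated b] = z^3 - 3*z
and tr(b a b^2 a b a) = tr(b)*tr(a b a b a b) - tr(a b a b a) = y*z^3 - x*z^2 - 2*y*z + x
next, tr(b a b^2 a b) = tr(b)*tr(a b^2 a b) - tr(a b^2 a) = y^2*z^2 - 2*x*y*z + x^2 - 2
tr(b a b a^2 b a b) = tr(a)*tr(b a b^2 a b a) - tr(b a b^2 a b) = x*y*z^3 - x^2*z^2 - y^2*z^2 + 2
tr(b a b a^2 b a) = tr(a)*tr(b a b a b a) - tr(b a b a b) = x*z^3 - y*z^2 - 2*x*z + y
next, tr(b a^2 b a b^3 a) = tr(b)*tr(b a b a^2 b a b) - tr(b a b a^2 b a) = x*y^2*z^3 - x^2*y*z^2 - y^3*z^2 - x*z^3 + y*z^2 + 2*x*z + y
next, tr(a b^3 a^-1 b a^2 b) = tr(b a^2 b a b^3)*tr(a) - tr(b a^2 b a b^3 a) = x^2*y^3*z^2 - x^3*y^2*z - x*y^4*z - x*y^2*z^3 - x^2*y*z^2 + y^3*z^2 + x^3*z + 3*x*y^2*z + x*z^3 + x^2*y - y*z^2 - 3*x*z - y
tr(a^-1 b a^2 b^-1 a b^3) = tr(a b^3 a^-1 b a^2)*tr(b) - tr(a b^3 a^-1 b a^2 b) = x^3*y^4*z - x^4*y^3 - x^2*y^5 - 2*x^2*y^3*z^2 + x*y^4*z + x*y^2*z^3 + x^4*y + 5*x^2*y^3 + 2*x^2*y*z^2 - x^3*z - 4*x*y^2*z - x*z^3 - 5*x^2*y - y^3 + 3*x*z + 3*y

x^3*y^4*z - x^4*y^3 - x^2*y^5 - 2*x^2*y^3*z^2 + x*y^4*z + x*y^2*z^3 + x^4*y + 5*x^2*y^3 + 2*x^2*y*z^2 - x^3*z - 4*x*y^2*z - x*z^3 - 5*x^2*y - y^3 + 3*x*z + 3*y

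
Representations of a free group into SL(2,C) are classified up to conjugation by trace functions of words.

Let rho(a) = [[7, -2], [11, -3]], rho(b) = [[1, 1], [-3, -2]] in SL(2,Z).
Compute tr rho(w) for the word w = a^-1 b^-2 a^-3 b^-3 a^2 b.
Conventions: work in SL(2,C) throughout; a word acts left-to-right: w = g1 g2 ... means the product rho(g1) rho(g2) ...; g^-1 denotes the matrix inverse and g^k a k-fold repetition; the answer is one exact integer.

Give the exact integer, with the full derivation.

rho(a^-1) = [[-3, 2], [-11, 7]]
... * rho(b^-1) = [[-2, -1], [3, 1]]  ->  [[12, 5], [43, 18]]
... * rho(b^-1) = [[-2, -1], [3, 1]]  ->  [[-9, -7], [-32, -25]]
... * rho(a^-1) = [[-3, 2], [-11, 7]]  ->  [[104, -67], [371, -239]]
... * rho(a^-1) = [[-3, 2], [-11, 7]]  ->  [[425, -261], [1516, -931]]
... * rho(a^-1) = [[-3, 2], [-11, 7]]  ->  [[1596, -977], [5693, -3485]]
... * rho(b^-1) = [[-2, -1], [3, 1]]  ->  [[-6123, -2573], [-21841, -9178]]
... * rho(b^-1) = [[-2, -1], [3, 1]]  ->  [[4527, 3550], [16148, 12663]]
... * rho(b^-1) = [[-2, -1], [3, 1]]  ->  [[1596, -977], [5693, -3485]]
... * rho(a) = [[7, -2], [11, -3]]  ->  [[425, -261], [1516, -931]]
... * rho(a) = [[7, -2], [11, -3]]  ->  [[104, -67], [371, -239]]
... * rho(b) = [[1, 1], [-3, -2]]  ->  [[305, 238], [1088, 849]]
tr = 305 + 849 = 1154

1154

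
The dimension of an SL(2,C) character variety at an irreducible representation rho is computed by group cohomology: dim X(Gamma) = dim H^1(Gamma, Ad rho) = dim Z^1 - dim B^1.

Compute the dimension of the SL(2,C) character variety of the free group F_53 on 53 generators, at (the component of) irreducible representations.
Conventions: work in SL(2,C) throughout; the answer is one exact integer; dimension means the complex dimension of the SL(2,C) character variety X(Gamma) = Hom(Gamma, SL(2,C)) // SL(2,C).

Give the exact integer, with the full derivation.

Here Gamma is free of rank 53 — no relator constrains a cocycle.
Z^1(Gamma, Ad rho) = (sl_2)^53: a cocycle is a free choice of one sl_2 vector per generator, so dim Z^1 = 3*53 = 159.
At an irreducible rho the centralizer of the image in sl_2 is 0, so the coboundary map sl_2 -> Z^1 is injective: dim B^1 = 3.
dim X = dim H^1 = dim Z^1 - dim B^1 = 159 - 3 = 156.

156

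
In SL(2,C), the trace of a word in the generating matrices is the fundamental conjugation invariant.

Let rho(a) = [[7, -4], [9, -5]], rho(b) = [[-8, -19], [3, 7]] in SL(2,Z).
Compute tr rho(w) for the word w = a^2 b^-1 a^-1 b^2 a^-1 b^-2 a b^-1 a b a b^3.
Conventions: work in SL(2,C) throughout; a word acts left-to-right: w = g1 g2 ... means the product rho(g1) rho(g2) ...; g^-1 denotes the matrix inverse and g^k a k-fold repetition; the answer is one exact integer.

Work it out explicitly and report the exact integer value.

4565796940340

rho(a) = [[7, -4], [9, -5]]
... * rho(a) = [[7, -4], [9, -5]]  ->  [[13, -8], [18, -11]]
... * rho(b^-1) = [[7, 19], [-3, -8]]  ->  [[115, 311], [159, 430]]
... * rho(a^-1) = [[-5, 4], [-9, 7]]  ->  [[-3374, 2637], [-4665, 3646]]
... * rho(b) = [[-8, -19], [3, 7]]  ->  [[34903, 82565], [48258, 114157]]
... * rho(b) = [[-8, -19], [3, 7]]  ->  [[-31529, -85202], [-43593, -117803]]
... * rho(a^-1) = [[-5, 4], [-9, 7]]  ->  [[924463, -722530], [1278192, -998993]]
... * rho(b^-1) = [[7, 19], [-3, -8]]  ->  [[8638831, 23345037], [11944323, 32277592]]
... * rho(b^-1) = [[7, 19], [-3, -8]]  ->  [[-9563294, -22622507], [-13222515, -31278599]]
... * rho(a) = [[7, -4], [9, -5]]  ->  [[-270545621, 151365711], [-374064996, 209283055]]
... * rho(b^-1) = [[7, 19], [-3, -8]]  ->  [[-2347916480, -6351292487], [-3246304137, -8781499364]]
... * rho(a) = [[7, -4], [9, -5]]  ->  [[-73597047743, 41148128355], [-101757623235, 56892713368]]
... * rho(b) = [[-8, -19], [3, 7]]  ->  [[712220767009, 1686380805602], [984739125984, 2331643835041]]
... * rho(a) = [[7, -4], [9, -5]]  ->  [[20162972619481, -11280787096046], [27877968397257, -15597175679141]]
... * rho(b) = [[-8, -19], [3, 7]]  ->  [[-195146142243986, -462061989442461], [-269815274215479, -638861629301870]]
... * rho(b) = [[-8, -19], [3, 7]]  ->  [[174983169624505, 473342776538507], [241937305818222, 654458804981011]]
... * rho(b) = [[-8, -19], [3, 7]]  ->  [[20162972619481, -11280787096046], [27877968397257, -15597175679141]]
tr = 20162972619481 + -15597175679141 = 4565796940340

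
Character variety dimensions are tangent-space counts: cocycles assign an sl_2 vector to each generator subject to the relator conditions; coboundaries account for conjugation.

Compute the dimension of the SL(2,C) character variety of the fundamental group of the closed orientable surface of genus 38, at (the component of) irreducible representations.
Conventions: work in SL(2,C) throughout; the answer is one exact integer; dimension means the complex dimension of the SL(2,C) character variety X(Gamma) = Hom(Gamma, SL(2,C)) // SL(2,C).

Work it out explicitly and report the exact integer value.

222

pi_1 of the closed genus-38 surface has 76 generators bound by the single product-of-commutators relator.
A cocycle assigns one sl_2 vector per generator subject to the relator condition d_2(z) = 0: dim of the unconstrained space is 3*2g = 228.
H^2 = coker(d_2) is dual to H^0 = 0 at irreducible rho (Poincare duality), so d_2 is onto: dim Z^1 = 225.
Coboundaries contribute dim B^1 = 3 (injective at irreducible rho).
dim X = dim H^1 = 225 - 3 = 222.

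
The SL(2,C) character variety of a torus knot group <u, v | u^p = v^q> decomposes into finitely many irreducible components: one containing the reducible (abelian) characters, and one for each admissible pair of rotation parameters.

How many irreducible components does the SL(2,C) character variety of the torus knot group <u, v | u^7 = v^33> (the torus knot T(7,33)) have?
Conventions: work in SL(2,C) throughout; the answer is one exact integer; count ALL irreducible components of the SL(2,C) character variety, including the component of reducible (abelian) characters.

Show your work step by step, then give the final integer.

In the torus knot group T(7,33), u^7 = v^33 is central, so an irreducible representation sends it to +I or -I (Schur).
So on each irreducible component the traces are pinned: tr(u) = 2*cos(pi*alpha/7) with 1 <= alpha <= 6, tr(v) = 2*cos(pi*beta/33) with 1 <= beta <= 32.
Consistency of u^7 = (-1)^alpha I with v^33 = (-1)^beta I forces alpha = beta (mod 2).
count pairs: odd alpha (3 choices) x odd beta (16), plus even alpha (3) x even beta (16): 3*16 + 3*16 = 96.
components with irreducible characters: 96; plus the single component of reducible (abelian) characters: total 97.

97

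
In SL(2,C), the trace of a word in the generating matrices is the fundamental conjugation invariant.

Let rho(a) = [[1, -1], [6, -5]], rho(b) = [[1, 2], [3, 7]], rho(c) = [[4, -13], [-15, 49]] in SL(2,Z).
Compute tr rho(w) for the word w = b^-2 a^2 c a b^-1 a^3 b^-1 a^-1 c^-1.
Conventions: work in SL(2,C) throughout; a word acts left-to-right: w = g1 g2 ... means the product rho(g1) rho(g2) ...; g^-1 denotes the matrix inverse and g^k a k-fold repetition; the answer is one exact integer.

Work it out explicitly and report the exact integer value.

rho(b^-1) = [[7, -2], [-3, 1]]
... * rho(b^-1) = [[7, -2], [-3, 1]]  ->  [[55, -16], [-24, 7]]
... * rho(a) = [[1, -1], [6, -5]]  ->  [[-41, 25], [18, -11]]
... * rho(a) = [[1, -1], [6, -5]]  ->  [[109, -84], [-48, 37]]
... * rho(c) = [[4, -13], [-15, 49]]  ->  [[1696, -5533], [-747, 2437]]
... * rho(a) = [[1, -1], [6, -5]]  ->  [[-31502, 25969], [13875, -11438]]
... * rho(b^-1) = [[7, -2], [-3, 1]]  ->  [[-298421, 88973], [131439, -39188]]
... * rho(a) = [[1, -1], [6, -5]]  ->  [[235417, -146444], [-103689, 64501]]
... * rho(a) = [[1, -1], [6, -5]]  ->  [[-643247, 496803], [283317, -218816]]
... * rho(a) = [[1, -1], [6, -5]]  ->  [[2337571, -1840768], [-1029579, 810763]]
... * rho(b^-1) = [[7, -2], [-3, 1]]  ->  [[21885301, -6515910], [-9639342, 2869921]]
... * rho(a^-1) = [[-5, 1], [-6, 1]]  ->  [[-70331045, 15369391], [30977184, -6769421]]
... * rho(c^-1) = [[49, 13], [15, 4]]  ->  [[-3215680340, -852826021], [1416340701, 375625708]]
tr = -3215680340 + 375625708 = -2840054632

-2840054632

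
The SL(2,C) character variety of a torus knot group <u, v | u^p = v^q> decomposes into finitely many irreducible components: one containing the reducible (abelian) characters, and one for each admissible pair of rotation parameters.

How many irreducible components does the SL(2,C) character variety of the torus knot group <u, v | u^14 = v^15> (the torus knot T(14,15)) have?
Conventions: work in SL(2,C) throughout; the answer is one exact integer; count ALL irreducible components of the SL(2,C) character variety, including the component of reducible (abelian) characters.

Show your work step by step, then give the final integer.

92

In the torus knot group T(14,15), u^14 = v^15 is central, so an irreducible representation sends it to +I or -I (Schur).
So on each irreducible component the traces are pinned: tr(u) = 2*cos(pi*alpha/14) with 1 <= alpha <= 13, tr(v) = 2*cos(pi*beta/15) with 1 <= beta <= 14.
The two central values (-1)^alpha I and (-1)^beta I must be the same matrix, so alpha and beta share a parity.
Counting: 7 odd alphas x 7 odd betas + 6 even alphas x 7 even betas = 49 + 42 = 91.
Total: 91 irreducible-character components + 1 reducible (abelian) component = 92.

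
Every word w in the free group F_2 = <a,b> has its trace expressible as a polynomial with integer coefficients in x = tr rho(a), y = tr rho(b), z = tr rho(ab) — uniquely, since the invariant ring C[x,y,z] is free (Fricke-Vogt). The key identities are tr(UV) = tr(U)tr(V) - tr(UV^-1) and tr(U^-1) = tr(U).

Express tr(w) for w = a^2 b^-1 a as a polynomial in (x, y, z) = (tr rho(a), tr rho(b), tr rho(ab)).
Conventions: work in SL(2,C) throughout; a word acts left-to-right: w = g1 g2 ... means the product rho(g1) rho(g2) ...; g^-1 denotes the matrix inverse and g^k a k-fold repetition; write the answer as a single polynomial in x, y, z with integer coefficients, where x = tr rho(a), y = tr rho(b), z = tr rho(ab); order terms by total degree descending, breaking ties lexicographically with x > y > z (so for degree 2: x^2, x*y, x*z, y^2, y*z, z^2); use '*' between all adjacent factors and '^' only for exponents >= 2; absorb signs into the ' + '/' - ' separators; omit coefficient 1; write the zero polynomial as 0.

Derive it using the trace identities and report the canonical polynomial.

x^3*y - x^2*z - 2*x*y + z

tr(a^2) = tr(a)*tr(a) - tr(1) = x^2 - 2
tr(a^3) = tr(a)*tr(a^2) - tr(a) = x^3 - 3*x
tr(a b a) = tr(a)*tr(b a) - tr(b) = x*z - y
tr(a^3 b) = tr(a)*tr(a b a) - tr(a b) = x^2*z - x*y - z
tr(a^2 b^-1 a) = tr(a^3)*tr(b) - tr(a^3 b) = x^3*y - x^2*z - 2*x*y + z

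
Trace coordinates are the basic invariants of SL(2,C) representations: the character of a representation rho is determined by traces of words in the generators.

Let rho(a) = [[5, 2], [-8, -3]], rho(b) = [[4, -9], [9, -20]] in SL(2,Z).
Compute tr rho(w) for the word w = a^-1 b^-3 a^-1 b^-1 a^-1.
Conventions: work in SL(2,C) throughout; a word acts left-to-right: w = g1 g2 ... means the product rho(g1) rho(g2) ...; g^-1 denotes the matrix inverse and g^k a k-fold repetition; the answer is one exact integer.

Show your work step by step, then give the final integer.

rho(a^-1) = [[-3, -2], [8, 5]]
... * rho(b^-1) = [[-20, 9], [-9, 4]]  ->  [[78, -35], [-205, 92]]
... * rho(b^-1) = [[-20, 9], [-9, 4]]  ->  [[-1245, 562], [3272, -1477]]
... * rho(b^-1) = [[-20, 9], [-9, 4]]  ->  [[19842, -8957], [-52147, 23540]]
... * rho(a^-1) = [[-3, -2], [8, 5]]  ->  [[-131182, -84469], [344761, 221994]]
... * rho(b^-1) = [[-20, 9], [-9, 4]]  ->  [[3383861, -1518514], [-8893166, 3990825]]
... * rho(a^-1) = [[-3, -2], [8, 5]]  ->  [[-22299695, -14360292], [58606098, 37740457]]
tr = -22299695 + 37740457 = 15440762

15440762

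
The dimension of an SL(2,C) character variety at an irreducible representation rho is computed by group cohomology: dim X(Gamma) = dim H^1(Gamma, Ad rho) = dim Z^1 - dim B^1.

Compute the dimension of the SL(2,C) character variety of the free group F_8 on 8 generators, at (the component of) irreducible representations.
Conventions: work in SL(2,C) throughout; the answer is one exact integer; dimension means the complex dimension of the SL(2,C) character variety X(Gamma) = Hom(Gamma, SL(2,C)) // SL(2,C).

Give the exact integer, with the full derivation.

21

The free group F_8: 8 generators, no relators.
So Z^1 = (sl_2)^8 in full: dim Z^1 = 24.
dim B^1 = 3: the coboundary map is injective because an irreducible image has centralizer 0 in sl_2.
dim H^1 = 24 - 3 = 21, which is dim X.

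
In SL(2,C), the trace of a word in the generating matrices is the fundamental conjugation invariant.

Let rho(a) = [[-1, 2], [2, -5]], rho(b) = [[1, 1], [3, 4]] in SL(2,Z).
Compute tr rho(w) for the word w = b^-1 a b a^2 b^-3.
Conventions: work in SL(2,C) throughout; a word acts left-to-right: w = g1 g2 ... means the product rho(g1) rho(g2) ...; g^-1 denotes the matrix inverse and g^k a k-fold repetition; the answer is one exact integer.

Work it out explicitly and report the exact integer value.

rho(b^-1) = [[4, -1], [-3, 1]]
... * rho(a) = [[-1, 2], [2, -5]]  ->  [[-6, 13], [5, -11]]
... * rho(b) = [[1, 1], [3, 4]]  ->  [[33, 46], [-28, -39]]
... * rho(a) = [[-1, 2], [2, -5]]  ->  [[59, -164], [-50, 139]]
... * rho(a) = [[-1, 2], [2, -5]]  ->  [[-387, 938], [328, -795]]
... * rho(b^-1) = [[4, -1], [-3, 1]]  ->  [[-4362, 1325], [3697, -1123]]
... * rho(b^-1) = [[4, -1], [-3, 1]]  ->  [[-21423, 5687], [18157, -4820]]
... * rho(b^-1) = [[4, -1], [-3, 1]]  ->  [[-102753, 27110], [87088, -22977]]
tr = -102753 + -22977 = -125730

-125730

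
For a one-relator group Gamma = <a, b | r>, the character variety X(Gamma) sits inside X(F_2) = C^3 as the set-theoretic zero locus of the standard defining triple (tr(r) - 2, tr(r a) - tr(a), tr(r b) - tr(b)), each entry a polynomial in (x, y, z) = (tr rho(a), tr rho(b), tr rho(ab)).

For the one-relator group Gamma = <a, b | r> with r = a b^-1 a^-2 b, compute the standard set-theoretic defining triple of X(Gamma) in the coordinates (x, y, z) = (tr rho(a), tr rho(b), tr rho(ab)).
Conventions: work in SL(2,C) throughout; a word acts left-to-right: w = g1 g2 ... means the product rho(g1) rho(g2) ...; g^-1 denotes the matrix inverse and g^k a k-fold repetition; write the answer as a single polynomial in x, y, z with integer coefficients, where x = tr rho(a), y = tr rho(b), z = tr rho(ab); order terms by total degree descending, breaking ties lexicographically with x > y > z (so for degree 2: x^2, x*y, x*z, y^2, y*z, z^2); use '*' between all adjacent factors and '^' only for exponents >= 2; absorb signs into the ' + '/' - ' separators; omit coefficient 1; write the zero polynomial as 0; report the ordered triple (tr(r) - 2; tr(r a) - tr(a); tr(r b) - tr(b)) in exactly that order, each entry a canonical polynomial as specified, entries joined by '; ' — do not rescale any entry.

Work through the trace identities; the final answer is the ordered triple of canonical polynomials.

tr(b a b) = tr(b) tr(a b) - tr(a) = y*z - x
tr(b a b a) = tr(b a) tr(b a) - tr(1) = z^2 - 2
tr(a^-1 b a b) = tr(b a b) tr(a) - tr(b a b a) = x*y*z - x^2 - z^2 + 2
apply: tr(b a b^-1 a^-1) = tr(a^-1 b a) tr(b) - tr(a^-1 b a b) = -x*y*z + x^2 + y^2 + z^2 - 2
use: tr(a b^-1 a^-2 b) = tr(b a b^-1 a^-1) tr(a) - tr(b a b^-1) = -x^2*y*z + x^3 + x*y^2 + x*z^2 - 3*x
tr(a^2) = tr(a) tr(a) - tr(1)   [square of a] = x^2 - 2
apply: tr(b a^2) = tr(a) tr(b a) - tr(b)   [square of a] = x*z - y
apply: tr(a b a^2) = tr(a) tr(b a^2) - tr(b a)   [square of a] = x^2*z - x*y - z
tr(a b a^2 b) = tr(a) tr(b a b a) - tr(b a b)   [square of a] = x*z^2 - y*z - x
tr(b a^2 b^-1 a) = tr(a b a^2) tr(b) - tr(a b a^2 b)   [inverse elimination on b] = x^2*y*z - x*y^2 - x*z^2 + x
tr(b a^2 b^-1 a^-1) = tr(b a^2 b^-1) tr(a) - tr(b a^2 b^-1 a)   [inverse elimination on a] = -x^2*y*z + x^3 + x*y^2 + x*z^2 - 3*x
tr(a b^-1 a^-2 b a) = tr(b a^2 b^-1 a^-1) tr(a) - tr(b a^2 b^-1)   [inverse elimination on a] = -x^3*y*z + x^4 + x^2*y^2 + x^2*z^2 - 4*x^2 + 2
apply: tr(b^2) = tr(b) tr(b) - tr(1)  (reduce the b square) = y^2 - 2
tr(a^-1 b^2) = tr(b^2) tr(a) - tr(b^2 a)  (eliminate a^-1) = x*y^2 - y*z - x
tr(b^2 a b) = tr(b) tr(b a b) - tr(b a)  (reduce the b square) = y^2*z - x*y - z
tr(b^2 a b a) = tr(b) tr(a b a b) - tr(a b a)  (reduce the b square) = y*z^2 - x*z - y
apply: tr(b^2 a b a^-1) = tr(b^2 a b) tr(a) - tr(b^2 a b a)  (eliminate a^-1) = x*y^2*z - x^2*y - y*z^2 + y
use: tr(a^-2 b^2 a b) = tr(b^2 a b a^-1) tr(a) - tr(b^2 a b)  (eliminate a^-1) = x^2*y^2*z - x^3*y - x*y*z^2 - y^2*z + 2*x*y + z
tr(a b^-1 a^-2 b^2) = tr(a^-2 b^2 a) tr(b) - tr(a^-2 b^2 a b)  (eliminate b^-1) = -x^2*y^2*z + x^3*y + x*y^3 + x*y*z^2 - 3*x*y - z
assemble the triple (tr(r) - 2; tr(r a) - x; tr(r b) - y)

-x^2*y*z + x^3 + x*y^2 + x*z^2 - 3*x - 2; -x^3*y*z + x^4 + x^2*y^2 + x^2*z^2 - 4*x^2 - x + 2; -x^2*y^2*z + x^3*y + x*y^3 + x*y*z^2 - 3*x*y - y - z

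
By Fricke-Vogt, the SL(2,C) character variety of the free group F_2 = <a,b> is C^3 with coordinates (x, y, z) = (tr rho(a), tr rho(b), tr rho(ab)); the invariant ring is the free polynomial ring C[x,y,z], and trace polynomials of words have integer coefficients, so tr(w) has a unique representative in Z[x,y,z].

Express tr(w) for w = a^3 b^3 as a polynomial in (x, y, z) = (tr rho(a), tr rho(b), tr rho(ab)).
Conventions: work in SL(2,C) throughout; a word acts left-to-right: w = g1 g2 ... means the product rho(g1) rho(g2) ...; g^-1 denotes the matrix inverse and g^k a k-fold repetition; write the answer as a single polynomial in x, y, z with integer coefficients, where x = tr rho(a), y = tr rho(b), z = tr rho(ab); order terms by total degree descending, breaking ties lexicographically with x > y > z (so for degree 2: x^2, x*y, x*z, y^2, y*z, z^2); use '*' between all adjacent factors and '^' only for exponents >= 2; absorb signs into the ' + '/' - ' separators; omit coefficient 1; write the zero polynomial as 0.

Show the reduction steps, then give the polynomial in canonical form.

and trace(a^2 b) = trace(a)*trace(b a) - trace(b) = x*z - y
trace(a^2) = trace(a)*trace(a) - trace(1) = x^2 - 2
next, trace(b a^2 b) = trace(b)*trace(a^2 b) - trace(a^2) = x*y*z - x^2 - y^2 + 2
trace(a b^3 a) = trace(b)*trace(b a^2 b) - trace(b a^2) = x*y^2*z - x^2*y - y^3 - x*z + 3*y
next, trace(a b^2) = trace(b)*trace(a b) - trace(a) = y*z - x
trace(a b^3) = trace(b)*trace(a b^2) - trace(a b) = y^2*z - x*y - z
trace(a^3 b^3) = trace(a)*trace(a b^3 a) - trace(a b^3) = x^2*y^2*z - x^3*y - x*y^3 - x^2*z - y^2*z + 4*x*y + z

x^2*y^2*z - x^3*y - x*y^3 - x^2*z - y^2*z + 4*x*y + z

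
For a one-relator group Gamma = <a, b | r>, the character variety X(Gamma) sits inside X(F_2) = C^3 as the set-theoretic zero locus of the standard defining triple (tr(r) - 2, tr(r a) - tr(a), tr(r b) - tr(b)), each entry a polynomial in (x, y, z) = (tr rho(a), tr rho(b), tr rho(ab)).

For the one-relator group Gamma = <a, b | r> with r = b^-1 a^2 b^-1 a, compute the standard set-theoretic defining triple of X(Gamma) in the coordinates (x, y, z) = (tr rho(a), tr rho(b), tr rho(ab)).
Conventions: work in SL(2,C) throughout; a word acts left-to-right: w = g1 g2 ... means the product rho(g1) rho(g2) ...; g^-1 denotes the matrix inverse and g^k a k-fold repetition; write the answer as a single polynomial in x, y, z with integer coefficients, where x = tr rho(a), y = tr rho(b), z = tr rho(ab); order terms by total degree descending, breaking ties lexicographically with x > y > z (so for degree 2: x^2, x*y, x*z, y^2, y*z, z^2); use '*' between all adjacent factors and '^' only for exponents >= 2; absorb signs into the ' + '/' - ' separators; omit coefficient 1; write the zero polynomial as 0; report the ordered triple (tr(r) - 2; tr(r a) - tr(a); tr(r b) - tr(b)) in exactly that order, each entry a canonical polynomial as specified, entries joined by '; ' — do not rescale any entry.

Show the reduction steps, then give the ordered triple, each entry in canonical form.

trace(a^2) = trace(a) * trace(a) - trace(1)  (reduce the a square) = x^2 - 2
trace(a^3) = trace(a) * trace(a^2) - trace(a)  (reduce the a square) = x^3 - 3*x
trace(a b a) = trace(a) * trace(b a) - trace(b)  (reduce the a square) = x*z - y
trace(a^3 b) = trace(a) * trace(a b a) - trace(a b)  (reduce the a square) = x^2*z - x*y - z
trace(a^2 b^-1 a) = trace(a^3) * trace(b) - trace(a^3 b)  (eliminate b^-1) = x^3*y - x^2*z - 2*x*y + z
trace(b a b a) = trace(a b) * trace(a b) - trace(1)  (split on a) = z^2 - 2
trace(b a b) = trace(b) * trace(a b) - trace(a)  (reduce the b square) = y*z - x
trace(a b a^2 b) = trace(a) * trace(b a b a) - trace(b a b)  (reduce the a square) = x*z^2 - y*z - x
trace(a^2 b^-1 a b) = trace(a b a^2) * trace(b) - trace(a b a^2 b)  (eliminate b^-1) = x^2*y*z - x*y^2 - x*z^2 + x
trace(b^-1 a^2 b^-1 a) = trace(a^2 b^-1 a) * trace(b) - trace(a^2 b^-1 a b)  (eliminate b^-1) = x^3*y^2 - 2*x^2*y*z - x*y^2 + x*z^2 + y*z - x
trace(a^4) = trace(a) * trace(a^3) - trace(a^2)   [square of a] = x^4 - 4*x^2 + 2
trace(a^4 b) = trace(a) * trace(a^2 b a) - trace(a^2 b)   [square of a] = x^3*z - x^2*y - 2*x*z + y
trace(a^2 b^-1 a^2) = trace(a^4) * trace(b) - trace(a^4 b)   [inverse elimination on b] = x^4*y - x^3*z - 3*x^2*y + 2*x*z + y
trace(b^2) = trace(b) * trace(b) - trace(1)   [square of b] = y^2 - 2
trace(b a^2 b) = trace(a) * trace(b^2 a) - trace(b^2)   [square of a] = x*y*z - x^2 - y^2 + 2
trace(a^2 b a^2 b) = trace(a) * trace(b a^2 b a) - trace(b a^2 b)   [square of a] = x^2*z^2 - 2*x*y*z + y^2 - 2
trace(a^2 b^-1 a^2 b) = trace(a^2 b a^2) * trace(b) - trace(a^2 b a^2 b)   [inverse elimination on b] = x^3*y*z - x^2*y^2 - x^2*z^2 + 2
trace(b^-1 a^2 b^-1 a^2) = trace(a^2 b^-1 a^2) * trace(b) - trace(a^2 b^-1 a^2 b)   [inverse elimination on b] = x^4*y^2 - 2*x^3*y*z - 2*x^2*y^2 + x^2*z^2 + 2*x*y*z + y^2 - 2
assemble the triple (trace(r) - 2; trace(r a) - x; trace(r b) - y)

x^3*y^2 - 2*x^2*y*z - x*y^2 + x*z^2 + y*z - x - 2; x^4*y^2 - 2*x^3*y*z - 2*x^2*y^2 + x^2*z^2 + 2*x*y*z + y^2 - x - 2; x^3*y - x^2*z - 2*x*y - y + z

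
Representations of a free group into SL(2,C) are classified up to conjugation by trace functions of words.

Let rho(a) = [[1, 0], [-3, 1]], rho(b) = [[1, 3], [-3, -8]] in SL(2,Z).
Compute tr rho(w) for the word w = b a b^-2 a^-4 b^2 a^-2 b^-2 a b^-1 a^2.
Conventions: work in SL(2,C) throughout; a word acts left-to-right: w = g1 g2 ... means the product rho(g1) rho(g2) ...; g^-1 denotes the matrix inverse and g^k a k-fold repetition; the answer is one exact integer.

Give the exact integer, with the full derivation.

rho(b) = [[1, 3], [-3, -8]]
... * rho(a) = [[1, 0], [-3, 1]]  ->  [[-8, 3], [21, -8]]
... * rho(b^-1) = [[-8, -3], [3, 1]]  ->  [[73, 27], [-192, -71]]
... * rho(b^-1) = [[-8, -3], [3, 1]]  ->  [[-503, -192], [1323, 505]]
... * rho(a^-1) = [[1, 0], [3, 1]]  ->  [[-1079, -192], [2838, 505]]
... * rho(a^-1) = [[1, 0], [3, 1]]  ->  [[-1655, -192], [4353, 505]]
... * rho(a^-1) = [[1, 0], [3, 1]]  ->  [[-2231, -192], [5868, 505]]
... * rho(a^-1) = [[1, 0], [3, 1]]  ->  [[-2807, -192], [7383, 505]]
... * rho(b) = [[1, 3], [-3, -8]]  ->  [[-2231, -6885], [5868, 18109]]
... * rho(b) = [[1, 3], [-3, -8]]  ->  [[18424, 48387], [-48459, -127268]]
... * rho(a^-1) = [[1, 0], [3, 1]]  ->  [[163585, 48387], [-430263, -127268]]
... * rho(a^-1) = [[1, 0], [3, 1]]  ->  [[308746, 48387], [-812067, -127268]]
... * rho(b^-1) = [[-8, -3], [3, 1]]  ->  [[-2324807, -877851], [6114732, 2308933]]
... * rho(b^-1) = [[-8, -3], [3, 1]]  ->  [[15964903, 6096570], [-41991057, -16035263]]
... * rho(a) = [[1, 0], [-3, 1]]  ->  [[-2324807, 6096570], [6114732, -16035263]]
... * rho(b^-1) = [[-8, -3], [3, 1]]  ->  [[36888166, 13070991], [-97023645, -34379459]]
... * rho(a) = [[1, 0], [-3, 1]]  ->  [[-2324807, 13070991], [6114732, -34379459]]
... * rho(a) = [[1, 0], [-3, 1]]  ->  [[-41537780, 13070991], [109253109, -34379459]]
tr = -41537780 + -34379459 = -75917239

-75917239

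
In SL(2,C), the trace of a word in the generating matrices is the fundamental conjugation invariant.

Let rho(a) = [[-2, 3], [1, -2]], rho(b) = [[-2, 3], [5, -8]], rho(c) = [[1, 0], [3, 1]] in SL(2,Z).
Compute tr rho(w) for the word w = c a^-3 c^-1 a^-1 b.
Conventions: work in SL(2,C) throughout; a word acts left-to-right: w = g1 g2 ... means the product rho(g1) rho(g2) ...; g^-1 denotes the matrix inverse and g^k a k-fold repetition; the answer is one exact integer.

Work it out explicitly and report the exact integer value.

4088

rho(c) = [[1, 0], [3, 1]]
... * rho(a^-1) = [[-2, -3], [-1, -2]]  ->  [[-2, -3], [-7, -11]]
... * rho(a^-1) = [[-2, -3], [-1, -2]]  ->  [[7, 12], [25, 43]]
... * rho(a^-1) = [[-2, -3], [-1, -2]]  ->  [[-26, -45], [-93, -161]]
... * rho(c^-1) = [[1, 0], [-3, 1]]  ->  [[109, -45], [390, -161]]
... * rho(a^-1) = [[-2, -3], [-1, -2]]  ->  [[-173, -237], [-619, -848]]
... * rho(b) = [[-2, 3], [5, -8]]  ->  [[-839, 1377], [-3002, 4927]]
tr = -839 + 4927 = 4088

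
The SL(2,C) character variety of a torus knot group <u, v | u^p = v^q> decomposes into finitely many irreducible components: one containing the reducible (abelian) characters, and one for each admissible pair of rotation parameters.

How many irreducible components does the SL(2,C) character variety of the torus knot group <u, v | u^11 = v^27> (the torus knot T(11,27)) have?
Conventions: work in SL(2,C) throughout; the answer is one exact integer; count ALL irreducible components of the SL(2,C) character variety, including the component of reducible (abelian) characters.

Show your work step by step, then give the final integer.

For T(11,27): irreducibility forces the central element u^11 = v^27 to one of +I, -I.
So on each irreducible component the traces are pinned: tr(u) = 2*cos(pi*alpha/11) with 1 <= alpha <= 10, tr(v) = 2*cos(pi*beta/27) with 1 <= beta <= 26.
The two central values (-1)^alpha I and (-1)^beta I must be the same matrix, so alpha and beta share a parity.
count pairs: odd alpha (5 choices) x odd beta (13), plus even alpha (5) x even beta (13): 5*13 + 5*13 = 130.
components with irreducible characters: 130; plus the single component of reducible (abelian) characters: total 131.

131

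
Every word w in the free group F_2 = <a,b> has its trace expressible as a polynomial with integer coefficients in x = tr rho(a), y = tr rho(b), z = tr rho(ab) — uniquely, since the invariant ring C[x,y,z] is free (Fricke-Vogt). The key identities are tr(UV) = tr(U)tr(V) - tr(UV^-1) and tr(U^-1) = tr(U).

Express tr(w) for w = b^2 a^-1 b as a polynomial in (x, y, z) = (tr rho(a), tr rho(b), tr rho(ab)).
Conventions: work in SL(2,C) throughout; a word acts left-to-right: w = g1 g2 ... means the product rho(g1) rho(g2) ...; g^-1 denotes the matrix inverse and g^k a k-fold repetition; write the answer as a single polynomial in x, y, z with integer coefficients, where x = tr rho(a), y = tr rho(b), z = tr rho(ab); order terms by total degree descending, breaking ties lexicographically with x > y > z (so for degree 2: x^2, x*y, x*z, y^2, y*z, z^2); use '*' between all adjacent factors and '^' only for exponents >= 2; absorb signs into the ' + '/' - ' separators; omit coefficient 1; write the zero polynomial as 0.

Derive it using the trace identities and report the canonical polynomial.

tr(b^2) = tr(b) * tr(b) - tr(1) = y^2 - 2
and tr(b^3) = tr(b) * tr(b^2) - tr(b) = y^3 - 3*y
next, tr(b a b) = tr(b) * tr(a b) - tr(a) = y*z - x
next, tr(b^3 a) = tr(b) * tr(b a b) - tr(b a) = y^2*z - x*y - z
and tr(b^2 a^-1 b) = tr(b^3) * tr(a) - tr(b^3 a) = x*y^3 - y^2*z - 2*x*y + z

x*y^3 - y^2*z - 2*x*y + z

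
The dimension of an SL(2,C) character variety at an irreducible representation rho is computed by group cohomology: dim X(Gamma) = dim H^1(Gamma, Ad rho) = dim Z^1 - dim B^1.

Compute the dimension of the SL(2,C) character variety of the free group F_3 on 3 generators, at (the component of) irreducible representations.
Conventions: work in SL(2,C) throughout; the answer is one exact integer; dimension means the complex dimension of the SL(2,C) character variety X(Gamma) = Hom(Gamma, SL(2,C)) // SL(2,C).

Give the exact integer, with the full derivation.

Gamma = F_3 has 3 generators and no relators.
A cocycle picks one sl_2 vector per generator freely, giving dim Z^1 = 3*3 = 9.
At an irreducible rho the centralizer of the image in sl_2 is 0, so the coboundary map sl_2 -> Z^1 is injective: dim B^1 = 3.
Therefore dim X = 9 - 3 = 6.

6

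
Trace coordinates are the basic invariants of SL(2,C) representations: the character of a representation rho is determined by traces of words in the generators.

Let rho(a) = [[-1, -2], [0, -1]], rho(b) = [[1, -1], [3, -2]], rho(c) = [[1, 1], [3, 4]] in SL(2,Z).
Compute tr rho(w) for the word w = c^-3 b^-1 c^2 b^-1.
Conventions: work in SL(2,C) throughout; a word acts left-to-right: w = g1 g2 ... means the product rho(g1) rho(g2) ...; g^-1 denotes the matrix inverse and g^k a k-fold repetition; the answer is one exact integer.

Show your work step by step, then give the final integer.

rho(c^-1) = [[4, -1], [-3, 1]]
... * rho(c^-1) = [[4, -1], [-3, 1]]  ->  [[19, -5], [-15, 4]]
... * rho(c^-1) = [[4, -1], [-3, 1]]  ->  [[91, -24], [-72, 19]]
... * rho(b^-1) = [[-2, 1], [-3, 1]]  ->  [[-110, 67], [87, -53]]
... * rho(c) = [[1, 1], [3, 4]]  ->  [[91, 158], [-72, -125]]
... * rho(c) = [[1, 1], [3, 4]]  ->  [[565, 723], [-447, -572]]
... * rho(b^-1) = [[-2, 1], [-3, 1]]  ->  [[-3299, 1288], [2610, -1019]]
tr = -3299 + -1019 = -4318

-4318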